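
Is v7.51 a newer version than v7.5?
Yes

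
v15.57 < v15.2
False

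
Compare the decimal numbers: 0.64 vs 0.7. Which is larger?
0.7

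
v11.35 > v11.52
False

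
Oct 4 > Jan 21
True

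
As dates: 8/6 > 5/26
True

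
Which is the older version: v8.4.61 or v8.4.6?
v8.4.6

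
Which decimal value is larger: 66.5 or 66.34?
66.5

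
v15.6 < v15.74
True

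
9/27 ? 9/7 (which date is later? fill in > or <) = >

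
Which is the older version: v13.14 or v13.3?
v13.3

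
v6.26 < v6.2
False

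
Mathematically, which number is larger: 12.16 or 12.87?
12.87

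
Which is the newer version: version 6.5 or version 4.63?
version 6.5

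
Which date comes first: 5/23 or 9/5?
5/23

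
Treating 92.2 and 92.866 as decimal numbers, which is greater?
92.866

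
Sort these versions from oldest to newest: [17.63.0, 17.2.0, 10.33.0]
[10.33.0, 17.2.0, 17.63.0]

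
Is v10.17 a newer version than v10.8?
Yes. Version numbers are compared segment by segment as integers, not as decimals: minor version 17 > 8, so v10.17 > v10.8 (even though the decimal 10.17 < 10.8).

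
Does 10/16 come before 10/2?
No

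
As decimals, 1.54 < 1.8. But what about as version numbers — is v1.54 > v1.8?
True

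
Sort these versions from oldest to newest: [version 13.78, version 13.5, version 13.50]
[version 13.5, version 13.50, version 13.78]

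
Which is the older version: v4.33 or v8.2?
v4.33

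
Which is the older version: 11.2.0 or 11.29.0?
11.2.0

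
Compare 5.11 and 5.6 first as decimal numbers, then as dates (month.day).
As decimals: 5.11 < 5.6. As dates: 5/11 is later than 5/6 (day 11 > day 6).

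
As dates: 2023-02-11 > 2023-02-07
True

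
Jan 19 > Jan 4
True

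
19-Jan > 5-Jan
True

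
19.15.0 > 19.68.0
False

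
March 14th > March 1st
True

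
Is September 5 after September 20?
No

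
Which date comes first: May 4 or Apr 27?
Apr 27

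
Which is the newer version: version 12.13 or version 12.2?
version 12.13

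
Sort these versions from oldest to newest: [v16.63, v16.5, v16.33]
[v16.5, v16.33, v16.63]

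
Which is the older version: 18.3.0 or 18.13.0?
18.3.0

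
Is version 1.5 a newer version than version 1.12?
No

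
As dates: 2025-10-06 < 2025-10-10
True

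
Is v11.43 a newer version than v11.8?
Yes. Version numbers are compared segment by segment as integers, not as decimals: minor version 43 > 8, so v11.43 > v11.8 (even though the decimal 11.43 < 11.8).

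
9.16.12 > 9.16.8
True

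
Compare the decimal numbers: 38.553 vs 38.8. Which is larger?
38.8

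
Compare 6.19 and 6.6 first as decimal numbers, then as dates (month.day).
As decimals: 6.19 < 6.6. As dates: 6/19 is later than 6/6 (day 19 > day 6).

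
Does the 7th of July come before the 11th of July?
Yes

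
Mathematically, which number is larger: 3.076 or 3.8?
3.8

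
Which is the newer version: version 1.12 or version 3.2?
version 3.2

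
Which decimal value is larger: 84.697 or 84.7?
84.7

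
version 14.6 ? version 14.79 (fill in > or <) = <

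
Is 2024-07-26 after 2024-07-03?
Yes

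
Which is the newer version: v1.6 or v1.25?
v1.25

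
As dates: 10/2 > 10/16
False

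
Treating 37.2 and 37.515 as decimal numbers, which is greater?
37.515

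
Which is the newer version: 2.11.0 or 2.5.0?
2.11.0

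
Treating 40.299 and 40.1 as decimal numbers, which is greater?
40.299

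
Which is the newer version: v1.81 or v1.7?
v1.81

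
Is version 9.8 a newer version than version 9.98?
No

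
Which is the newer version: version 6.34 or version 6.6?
version 6.34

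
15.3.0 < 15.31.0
True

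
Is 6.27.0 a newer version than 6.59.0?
No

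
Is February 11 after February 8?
Yes. Day 11 comes after day 8 in February — this is a date comparison, not a decimal one (the decimal 2.11 would be smaller than 2.8).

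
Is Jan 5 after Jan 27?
No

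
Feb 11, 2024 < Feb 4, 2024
False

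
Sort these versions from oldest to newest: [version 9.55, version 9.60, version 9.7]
[version 9.7, version 9.55, version 9.60]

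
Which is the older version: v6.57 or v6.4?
v6.4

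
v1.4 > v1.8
False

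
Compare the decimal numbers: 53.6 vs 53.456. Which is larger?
53.6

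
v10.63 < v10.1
False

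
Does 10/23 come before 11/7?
Yes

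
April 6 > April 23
False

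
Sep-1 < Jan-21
False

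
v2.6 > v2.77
False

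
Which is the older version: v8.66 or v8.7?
v8.7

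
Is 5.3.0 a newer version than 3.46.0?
Yes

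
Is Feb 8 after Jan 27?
Yes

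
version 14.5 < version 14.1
False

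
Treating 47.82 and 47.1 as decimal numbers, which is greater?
47.82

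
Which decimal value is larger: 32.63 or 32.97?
32.97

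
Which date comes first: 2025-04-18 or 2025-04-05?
2025-04-05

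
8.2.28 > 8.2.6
True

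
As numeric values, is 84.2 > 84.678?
False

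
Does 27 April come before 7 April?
No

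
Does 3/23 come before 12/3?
Yes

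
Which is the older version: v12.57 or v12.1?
v12.1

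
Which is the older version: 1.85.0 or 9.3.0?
1.85.0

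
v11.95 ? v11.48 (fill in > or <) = >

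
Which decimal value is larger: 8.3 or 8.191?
8.3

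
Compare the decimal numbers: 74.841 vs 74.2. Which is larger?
74.841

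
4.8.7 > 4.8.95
False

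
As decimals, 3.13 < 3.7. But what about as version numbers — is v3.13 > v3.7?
True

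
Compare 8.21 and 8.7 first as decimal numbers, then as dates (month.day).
As decimals: 8.21 < 8.7. As dates: 8/21 is later than 8/7 (day 21 > day 7).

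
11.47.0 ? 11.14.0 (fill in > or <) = >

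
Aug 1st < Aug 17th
True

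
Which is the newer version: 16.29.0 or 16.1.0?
16.29.0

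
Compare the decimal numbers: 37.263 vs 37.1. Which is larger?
37.263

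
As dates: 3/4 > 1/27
True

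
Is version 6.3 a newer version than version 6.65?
No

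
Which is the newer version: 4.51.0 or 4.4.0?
4.51.0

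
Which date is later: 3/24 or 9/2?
9/2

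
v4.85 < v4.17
False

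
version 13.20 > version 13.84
False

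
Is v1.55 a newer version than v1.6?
Yes. Version numbers are compared segment by segment as integers, not as decimals: minor version 55 > 6, so v1.55 > v1.6 (even though the decimal 1.55 < 1.6).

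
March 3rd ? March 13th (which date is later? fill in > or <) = <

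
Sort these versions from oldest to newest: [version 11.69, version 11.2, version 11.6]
[version 11.2, version 11.6, version 11.69]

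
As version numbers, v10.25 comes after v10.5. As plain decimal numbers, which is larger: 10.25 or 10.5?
10.5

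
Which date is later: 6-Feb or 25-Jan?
6-Feb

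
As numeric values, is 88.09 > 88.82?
False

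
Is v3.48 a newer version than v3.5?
Yes. Version numbers are compared segment by segment as integers, not as decimals: minor version 48 > 5, so v3.48 > v3.5 (even though the decimal 3.48 < 3.5).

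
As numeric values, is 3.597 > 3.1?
True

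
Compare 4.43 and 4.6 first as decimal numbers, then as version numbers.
As decimals: 4.43 < 4.6. As versions: v4.43 > v4.6 (minor version 43 > 6).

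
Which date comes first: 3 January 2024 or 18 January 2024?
3 January 2024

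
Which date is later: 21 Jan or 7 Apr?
7 Apr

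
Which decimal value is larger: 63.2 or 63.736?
63.736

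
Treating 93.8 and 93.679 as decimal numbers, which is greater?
93.8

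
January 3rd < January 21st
True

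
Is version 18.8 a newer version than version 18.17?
No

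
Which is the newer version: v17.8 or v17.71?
v17.71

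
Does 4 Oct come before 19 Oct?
Yes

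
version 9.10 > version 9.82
False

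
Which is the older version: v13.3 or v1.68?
v1.68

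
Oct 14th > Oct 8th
True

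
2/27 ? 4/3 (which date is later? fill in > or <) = <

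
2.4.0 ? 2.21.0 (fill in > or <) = <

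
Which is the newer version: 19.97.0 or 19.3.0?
19.97.0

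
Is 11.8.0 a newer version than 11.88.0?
No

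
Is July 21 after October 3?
No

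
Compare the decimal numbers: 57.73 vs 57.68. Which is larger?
57.73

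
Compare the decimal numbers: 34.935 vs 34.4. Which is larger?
34.935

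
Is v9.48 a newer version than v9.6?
Yes. Version numbers are compared segment by segment as integers, not as decimals: minor version 48 > 6, so v9.48 > v9.6 (even though the decimal 9.48 < 9.6).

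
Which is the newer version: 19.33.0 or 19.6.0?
19.33.0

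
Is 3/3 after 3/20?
No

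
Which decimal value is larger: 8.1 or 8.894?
8.894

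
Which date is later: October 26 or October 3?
October 26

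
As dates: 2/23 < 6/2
True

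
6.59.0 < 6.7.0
False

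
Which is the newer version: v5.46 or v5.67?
v5.67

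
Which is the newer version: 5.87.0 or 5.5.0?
5.87.0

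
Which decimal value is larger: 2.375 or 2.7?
2.7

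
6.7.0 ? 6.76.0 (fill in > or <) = <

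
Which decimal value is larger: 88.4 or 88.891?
88.891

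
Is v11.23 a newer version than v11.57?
No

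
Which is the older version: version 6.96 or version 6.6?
version 6.6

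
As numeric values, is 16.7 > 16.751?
False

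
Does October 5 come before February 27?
No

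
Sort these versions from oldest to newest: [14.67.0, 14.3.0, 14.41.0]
[14.3.0, 14.41.0, 14.67.0]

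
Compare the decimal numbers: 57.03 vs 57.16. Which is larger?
57.16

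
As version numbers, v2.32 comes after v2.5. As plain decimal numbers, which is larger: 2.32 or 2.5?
2.5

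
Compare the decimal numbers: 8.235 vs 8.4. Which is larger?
8.4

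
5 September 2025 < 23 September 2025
True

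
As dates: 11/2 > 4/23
True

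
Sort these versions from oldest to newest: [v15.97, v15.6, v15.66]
[v15.6, v15.66, v15.97]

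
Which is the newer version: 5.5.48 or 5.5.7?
5.5.48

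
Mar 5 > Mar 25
False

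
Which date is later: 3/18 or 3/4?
3/18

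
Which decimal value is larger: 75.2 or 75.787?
75.787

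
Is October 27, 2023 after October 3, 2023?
Yes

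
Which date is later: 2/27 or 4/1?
4/1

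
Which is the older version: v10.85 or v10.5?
v10.5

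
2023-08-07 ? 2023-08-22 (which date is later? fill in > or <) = <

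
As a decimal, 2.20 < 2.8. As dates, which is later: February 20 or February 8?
February 20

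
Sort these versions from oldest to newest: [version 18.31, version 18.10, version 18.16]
[version 18.10, version 18.16, version 18.31]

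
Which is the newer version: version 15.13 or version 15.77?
version 15.77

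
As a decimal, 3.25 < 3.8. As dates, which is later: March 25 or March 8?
March 25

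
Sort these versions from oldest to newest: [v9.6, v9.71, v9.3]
[v9.3, v9.6, v9.71]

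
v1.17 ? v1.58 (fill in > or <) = <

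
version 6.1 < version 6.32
True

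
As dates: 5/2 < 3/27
False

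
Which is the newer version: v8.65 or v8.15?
v8.65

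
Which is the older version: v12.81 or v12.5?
v12.5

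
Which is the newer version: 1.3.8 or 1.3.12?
1.3.12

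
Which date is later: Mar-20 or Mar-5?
Mar-20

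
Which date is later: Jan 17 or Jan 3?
Jan 17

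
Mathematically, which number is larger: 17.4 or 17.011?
17.4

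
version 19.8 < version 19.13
True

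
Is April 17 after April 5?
Yes. Day 17 comes after day 5 in April — this is a date comparison, not a decimal one (the decimal 4.17 would be smaller than 4.5).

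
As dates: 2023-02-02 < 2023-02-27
True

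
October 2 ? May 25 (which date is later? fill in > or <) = >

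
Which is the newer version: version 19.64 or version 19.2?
version 19.64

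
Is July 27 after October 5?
No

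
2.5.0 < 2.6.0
True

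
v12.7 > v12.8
False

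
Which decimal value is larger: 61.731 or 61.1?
61.731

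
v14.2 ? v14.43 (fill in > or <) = <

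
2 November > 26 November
False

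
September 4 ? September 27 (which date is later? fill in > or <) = <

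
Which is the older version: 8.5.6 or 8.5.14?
8.5.6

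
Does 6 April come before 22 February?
No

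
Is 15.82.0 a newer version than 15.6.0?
Yes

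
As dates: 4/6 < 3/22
False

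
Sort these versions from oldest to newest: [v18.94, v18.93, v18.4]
[v18.4, v18.93, v18.94]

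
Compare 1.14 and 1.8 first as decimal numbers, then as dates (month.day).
As decimals: 1.14 < 1.8. As dates: 1/14 is later than 1/8 (day 14 > day 8).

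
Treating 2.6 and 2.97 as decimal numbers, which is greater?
2.97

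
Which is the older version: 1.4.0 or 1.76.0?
1.4.0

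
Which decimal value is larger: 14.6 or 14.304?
14.6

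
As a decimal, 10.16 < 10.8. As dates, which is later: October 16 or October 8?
October 16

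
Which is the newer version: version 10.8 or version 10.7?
version 10.8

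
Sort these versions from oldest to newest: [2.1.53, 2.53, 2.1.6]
[2.1.6, 2.1.53, 2.53]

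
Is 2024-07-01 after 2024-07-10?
No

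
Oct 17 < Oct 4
False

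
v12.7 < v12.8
True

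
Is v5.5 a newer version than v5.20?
No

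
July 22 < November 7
True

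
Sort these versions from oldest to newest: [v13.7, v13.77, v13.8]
[v13.7, v13.8, v13.77]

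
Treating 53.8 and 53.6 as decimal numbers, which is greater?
53.8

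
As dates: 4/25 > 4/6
True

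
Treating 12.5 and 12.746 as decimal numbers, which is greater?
12.746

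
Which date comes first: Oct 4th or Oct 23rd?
Oct 4th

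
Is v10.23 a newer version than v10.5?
Yes. Version numbers are compared segment by segment as integers, not as decimals: minor version 23 > 5, so v10.23 > v10.5 (even though the decimal 10.23 < 10.5).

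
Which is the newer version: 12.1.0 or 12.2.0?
12.2.0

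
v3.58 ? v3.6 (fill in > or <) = >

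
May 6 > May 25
False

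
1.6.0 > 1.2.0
True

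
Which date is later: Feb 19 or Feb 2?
Feb 19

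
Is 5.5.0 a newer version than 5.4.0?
Yes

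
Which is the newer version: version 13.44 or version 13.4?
version 13.44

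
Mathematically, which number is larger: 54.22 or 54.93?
54.93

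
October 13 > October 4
True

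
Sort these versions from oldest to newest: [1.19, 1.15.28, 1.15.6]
[1.15.6, 1.15.28, 1.19]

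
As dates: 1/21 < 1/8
False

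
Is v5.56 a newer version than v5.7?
Yes. Version numbers are compared segment by segment as integers, not as decimals: minor version 56 > 7, so v5.56 > v5.7 (even though the decimal 5.56 < 5.7).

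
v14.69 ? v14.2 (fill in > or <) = >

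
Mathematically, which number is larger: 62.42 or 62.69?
62.69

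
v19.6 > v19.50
False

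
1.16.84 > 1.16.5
True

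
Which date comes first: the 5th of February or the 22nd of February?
the 5th of February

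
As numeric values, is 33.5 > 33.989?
False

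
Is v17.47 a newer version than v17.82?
No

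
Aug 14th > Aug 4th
True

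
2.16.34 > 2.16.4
True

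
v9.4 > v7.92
True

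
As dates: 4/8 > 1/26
True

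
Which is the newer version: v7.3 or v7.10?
v7.10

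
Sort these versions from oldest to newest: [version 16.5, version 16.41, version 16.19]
[version 16.5, version 16.19, version 16.41]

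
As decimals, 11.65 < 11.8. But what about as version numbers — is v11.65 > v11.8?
True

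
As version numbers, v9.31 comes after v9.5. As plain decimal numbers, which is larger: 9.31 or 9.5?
9.5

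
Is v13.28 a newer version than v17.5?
No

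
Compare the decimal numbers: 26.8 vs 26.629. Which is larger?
26.8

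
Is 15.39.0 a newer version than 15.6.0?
Yes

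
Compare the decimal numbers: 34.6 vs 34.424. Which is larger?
34.6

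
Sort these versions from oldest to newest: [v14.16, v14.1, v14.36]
[v14.1, v14.16, v14.36]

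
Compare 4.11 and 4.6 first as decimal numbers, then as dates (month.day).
As decimals: 4.11 < 4.6. As dates: 4/11 is later than 4/6 (day 11 > day 6).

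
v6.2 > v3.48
True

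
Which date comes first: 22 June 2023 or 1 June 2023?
1 June 2023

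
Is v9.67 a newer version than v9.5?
Yes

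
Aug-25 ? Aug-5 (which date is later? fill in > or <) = >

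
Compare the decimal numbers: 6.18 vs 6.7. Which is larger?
6.7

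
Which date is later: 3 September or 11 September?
11 September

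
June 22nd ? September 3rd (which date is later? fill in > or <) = <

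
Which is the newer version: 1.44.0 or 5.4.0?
5.4.0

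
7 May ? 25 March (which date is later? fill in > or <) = >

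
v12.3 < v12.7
True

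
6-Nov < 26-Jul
False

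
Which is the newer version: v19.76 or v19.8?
v19.76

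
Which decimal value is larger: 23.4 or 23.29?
23.4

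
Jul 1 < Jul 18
True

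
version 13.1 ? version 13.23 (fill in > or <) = <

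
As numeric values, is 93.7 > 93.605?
True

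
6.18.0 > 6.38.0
False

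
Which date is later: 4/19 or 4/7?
4/19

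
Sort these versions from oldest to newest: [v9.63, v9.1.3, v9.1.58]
[v9.1.3, v9.1.58, v9.63]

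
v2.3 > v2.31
False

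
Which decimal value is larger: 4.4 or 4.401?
4.401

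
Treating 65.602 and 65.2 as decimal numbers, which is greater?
65.602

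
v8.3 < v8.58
True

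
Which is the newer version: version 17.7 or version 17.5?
version 17.7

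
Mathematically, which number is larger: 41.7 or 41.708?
41.708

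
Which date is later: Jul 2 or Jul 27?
Jul 27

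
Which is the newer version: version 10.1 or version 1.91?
version 10.1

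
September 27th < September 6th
False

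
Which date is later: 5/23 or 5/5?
5/23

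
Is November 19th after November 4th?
Yes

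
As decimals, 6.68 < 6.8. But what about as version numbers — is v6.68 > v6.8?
True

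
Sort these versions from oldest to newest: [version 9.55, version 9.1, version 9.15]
[version 9.1, version 9.15, version 9.55]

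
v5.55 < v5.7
False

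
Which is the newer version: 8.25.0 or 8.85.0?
8.85.0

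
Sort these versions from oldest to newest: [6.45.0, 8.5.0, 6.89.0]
[6.45.0, 6.89.0, 8.5.0]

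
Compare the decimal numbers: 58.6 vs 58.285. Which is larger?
58.6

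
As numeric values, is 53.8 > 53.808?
False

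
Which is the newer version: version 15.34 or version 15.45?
version 15.45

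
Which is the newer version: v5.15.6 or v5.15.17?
v5.15.17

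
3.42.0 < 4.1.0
True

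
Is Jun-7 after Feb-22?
Yes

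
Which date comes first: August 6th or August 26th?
August 6th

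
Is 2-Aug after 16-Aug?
No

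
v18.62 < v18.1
False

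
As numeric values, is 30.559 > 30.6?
False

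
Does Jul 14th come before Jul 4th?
No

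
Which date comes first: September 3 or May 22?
May 22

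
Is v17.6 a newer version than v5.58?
Yes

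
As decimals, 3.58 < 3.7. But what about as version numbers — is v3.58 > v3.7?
True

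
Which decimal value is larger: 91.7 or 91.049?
91.7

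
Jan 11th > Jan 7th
True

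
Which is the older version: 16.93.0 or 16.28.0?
16.28.0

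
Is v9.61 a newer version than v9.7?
Yes. Version numbers are compared segment by segment as integers, not as decimals: minor version 61 > 7, so v9.61 > v9.7 (even though the decimal 9.61 < 9.7).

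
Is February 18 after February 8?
Yes. Day 18 comes after day 8 in February — this is a date comparison, not a decimal one (the decimal 2.18 would be smaller than 2.8).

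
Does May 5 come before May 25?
Yes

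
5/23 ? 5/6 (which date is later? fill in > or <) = >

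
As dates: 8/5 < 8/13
True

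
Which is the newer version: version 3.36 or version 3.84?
version 3.84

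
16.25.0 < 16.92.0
True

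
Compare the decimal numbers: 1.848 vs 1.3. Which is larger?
1.848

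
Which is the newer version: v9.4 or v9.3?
v9.4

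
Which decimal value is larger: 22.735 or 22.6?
22.735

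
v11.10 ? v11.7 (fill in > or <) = >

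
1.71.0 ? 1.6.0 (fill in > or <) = >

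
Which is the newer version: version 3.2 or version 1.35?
version 3.2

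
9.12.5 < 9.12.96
True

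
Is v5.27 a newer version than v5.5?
Yes. Version numbers are compared segment by segment as integers, not as decimals: minor version 27 > 5, so v5.27 > v5.5 (even though the decimal 5.27 < 5.5).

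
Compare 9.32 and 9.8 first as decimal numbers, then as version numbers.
As decimals: 9.32 < 9.8. As versions: v9.32 > v9.8 (minor version 32 > 8).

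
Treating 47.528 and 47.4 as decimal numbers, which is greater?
47.528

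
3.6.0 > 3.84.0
False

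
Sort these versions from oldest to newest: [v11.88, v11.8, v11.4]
[v11.4, v11.8, v11.88]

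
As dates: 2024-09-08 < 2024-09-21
True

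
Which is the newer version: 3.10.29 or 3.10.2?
3.10.29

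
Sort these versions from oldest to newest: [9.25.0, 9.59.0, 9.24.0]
[9.24.0, 9.25.0, 9.59.0]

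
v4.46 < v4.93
True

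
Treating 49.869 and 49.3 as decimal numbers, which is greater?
49.869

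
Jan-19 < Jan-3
False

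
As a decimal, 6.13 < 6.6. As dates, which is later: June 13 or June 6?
June 13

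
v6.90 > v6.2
True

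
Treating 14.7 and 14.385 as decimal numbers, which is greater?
14.7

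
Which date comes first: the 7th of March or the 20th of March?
the 7th of March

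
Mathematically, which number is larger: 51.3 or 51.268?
51.3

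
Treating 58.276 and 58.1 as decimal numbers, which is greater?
58.276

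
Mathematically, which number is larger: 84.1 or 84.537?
84.537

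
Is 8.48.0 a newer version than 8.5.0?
Yes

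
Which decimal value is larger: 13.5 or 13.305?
13.5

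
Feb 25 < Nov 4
True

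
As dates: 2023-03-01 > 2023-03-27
False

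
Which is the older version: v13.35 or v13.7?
v13.7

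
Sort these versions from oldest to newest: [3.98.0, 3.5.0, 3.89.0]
[3.5.0, 3.89.0, 3.98.0]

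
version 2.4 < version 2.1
False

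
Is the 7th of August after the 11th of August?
No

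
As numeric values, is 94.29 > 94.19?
True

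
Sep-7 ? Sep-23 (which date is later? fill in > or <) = <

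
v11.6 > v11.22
False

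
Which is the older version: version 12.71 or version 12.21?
version 12.21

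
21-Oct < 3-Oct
False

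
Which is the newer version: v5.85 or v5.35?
v5.85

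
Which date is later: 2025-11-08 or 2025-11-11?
2025-11-11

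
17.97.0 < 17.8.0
False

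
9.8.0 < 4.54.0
False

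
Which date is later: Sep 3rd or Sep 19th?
Sep 19th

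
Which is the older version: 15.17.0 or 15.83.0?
15.17.0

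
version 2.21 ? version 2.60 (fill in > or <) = <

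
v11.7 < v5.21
False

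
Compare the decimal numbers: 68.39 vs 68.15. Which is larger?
68.39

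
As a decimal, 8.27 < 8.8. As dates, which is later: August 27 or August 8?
August 27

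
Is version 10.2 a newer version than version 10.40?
No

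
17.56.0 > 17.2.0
True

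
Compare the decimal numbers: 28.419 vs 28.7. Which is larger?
28.7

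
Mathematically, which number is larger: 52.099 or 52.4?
52.4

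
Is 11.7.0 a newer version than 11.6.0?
Yes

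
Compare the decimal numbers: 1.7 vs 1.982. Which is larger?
1.982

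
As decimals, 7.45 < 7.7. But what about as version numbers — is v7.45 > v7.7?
True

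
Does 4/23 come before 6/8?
Yes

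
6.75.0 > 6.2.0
True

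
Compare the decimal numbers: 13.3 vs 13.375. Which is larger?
13.375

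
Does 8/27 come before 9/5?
Yes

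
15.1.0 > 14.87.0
True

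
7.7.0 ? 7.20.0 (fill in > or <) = <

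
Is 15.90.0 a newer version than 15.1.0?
Yes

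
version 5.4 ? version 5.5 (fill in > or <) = <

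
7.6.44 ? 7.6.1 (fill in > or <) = >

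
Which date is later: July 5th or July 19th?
July 19th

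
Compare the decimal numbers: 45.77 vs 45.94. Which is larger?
45.94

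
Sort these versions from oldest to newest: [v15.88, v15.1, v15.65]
[v15.1, v15.65, v15.88]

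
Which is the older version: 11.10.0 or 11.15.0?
11.10.0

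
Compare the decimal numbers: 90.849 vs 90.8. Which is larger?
90.849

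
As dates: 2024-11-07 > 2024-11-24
False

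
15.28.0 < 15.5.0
False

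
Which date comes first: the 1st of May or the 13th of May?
the 1st of May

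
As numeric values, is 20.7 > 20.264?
True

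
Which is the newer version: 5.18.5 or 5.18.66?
5.18.66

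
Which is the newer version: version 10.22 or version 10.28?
version 10.28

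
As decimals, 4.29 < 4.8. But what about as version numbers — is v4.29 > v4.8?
True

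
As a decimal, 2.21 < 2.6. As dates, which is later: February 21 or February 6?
February 21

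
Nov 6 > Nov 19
False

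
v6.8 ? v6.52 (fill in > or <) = <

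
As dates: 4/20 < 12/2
True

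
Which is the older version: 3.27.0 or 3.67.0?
3.27.0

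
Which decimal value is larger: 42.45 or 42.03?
42.45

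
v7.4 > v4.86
True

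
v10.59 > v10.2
True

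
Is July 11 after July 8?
Yes. Day 11 comes after day 8 in July — this is a date comparison, not a decimal one (the decimal 7.11 would be smaller than 7.8).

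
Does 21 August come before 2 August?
No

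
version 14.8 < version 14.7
False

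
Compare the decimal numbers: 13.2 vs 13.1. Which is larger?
13.2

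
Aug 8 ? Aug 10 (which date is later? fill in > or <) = <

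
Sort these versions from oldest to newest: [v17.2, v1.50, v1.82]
[v1.50, v1.82, v17.2]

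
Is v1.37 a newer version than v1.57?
No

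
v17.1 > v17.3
False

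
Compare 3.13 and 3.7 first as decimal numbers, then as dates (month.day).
As decimals: 3.13 < 3.7. As dates: 3/13 is later than 3/7 (day 13 > day 7).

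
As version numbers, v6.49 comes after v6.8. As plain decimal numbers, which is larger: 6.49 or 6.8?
6.8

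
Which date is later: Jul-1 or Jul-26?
Jul-26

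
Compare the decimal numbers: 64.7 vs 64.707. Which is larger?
64.707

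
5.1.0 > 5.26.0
False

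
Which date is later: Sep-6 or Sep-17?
Sep-17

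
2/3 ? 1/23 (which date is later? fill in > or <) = >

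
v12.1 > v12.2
False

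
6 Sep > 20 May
True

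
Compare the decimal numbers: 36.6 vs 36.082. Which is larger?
36.6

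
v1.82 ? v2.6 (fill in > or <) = <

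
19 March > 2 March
True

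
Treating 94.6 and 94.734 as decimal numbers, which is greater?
94.734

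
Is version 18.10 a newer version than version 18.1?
Yes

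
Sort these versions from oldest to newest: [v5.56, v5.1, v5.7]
[v5.1, v5.7, v5.56]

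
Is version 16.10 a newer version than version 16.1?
Yes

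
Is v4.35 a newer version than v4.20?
Yes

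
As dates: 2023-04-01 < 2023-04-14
True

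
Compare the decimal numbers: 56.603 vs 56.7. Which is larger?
56.7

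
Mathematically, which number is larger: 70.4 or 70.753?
70.753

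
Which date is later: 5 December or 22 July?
5 December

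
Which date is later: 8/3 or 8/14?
8/14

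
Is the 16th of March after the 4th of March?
Yes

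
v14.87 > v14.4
True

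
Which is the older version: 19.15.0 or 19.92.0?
19.15.0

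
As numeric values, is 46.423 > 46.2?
True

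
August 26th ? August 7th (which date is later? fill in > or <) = >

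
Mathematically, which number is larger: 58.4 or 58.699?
58.699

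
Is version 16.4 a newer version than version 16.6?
No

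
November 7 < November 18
True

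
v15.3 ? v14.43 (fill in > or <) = >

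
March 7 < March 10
True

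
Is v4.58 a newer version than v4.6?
Yes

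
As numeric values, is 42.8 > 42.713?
True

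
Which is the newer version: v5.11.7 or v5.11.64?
v5.11.64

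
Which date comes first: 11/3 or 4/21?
4/21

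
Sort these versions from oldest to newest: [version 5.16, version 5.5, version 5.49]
[version 5.5, version 5.16, version 5.49]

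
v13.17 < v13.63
True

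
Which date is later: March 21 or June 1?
June 1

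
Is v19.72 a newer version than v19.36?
Yes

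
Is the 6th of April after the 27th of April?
No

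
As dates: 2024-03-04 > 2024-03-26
False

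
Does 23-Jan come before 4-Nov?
Yes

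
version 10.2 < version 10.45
True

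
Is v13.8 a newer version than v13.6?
Yes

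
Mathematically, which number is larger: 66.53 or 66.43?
66.53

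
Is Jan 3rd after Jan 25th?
No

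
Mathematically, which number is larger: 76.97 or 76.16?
76.97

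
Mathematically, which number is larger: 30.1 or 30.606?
30.606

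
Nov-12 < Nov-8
False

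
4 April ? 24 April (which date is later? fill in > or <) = <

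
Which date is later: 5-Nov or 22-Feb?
5-Nov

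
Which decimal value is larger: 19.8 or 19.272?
19.8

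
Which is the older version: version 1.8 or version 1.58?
version 1.8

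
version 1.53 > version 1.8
True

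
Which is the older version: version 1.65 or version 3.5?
version 1.65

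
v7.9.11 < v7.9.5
False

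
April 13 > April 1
True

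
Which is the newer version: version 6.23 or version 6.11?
version 6.23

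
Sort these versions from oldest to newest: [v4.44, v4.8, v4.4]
[v4.4, v4.8, v4.44]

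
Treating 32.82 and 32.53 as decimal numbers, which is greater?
32.82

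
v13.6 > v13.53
False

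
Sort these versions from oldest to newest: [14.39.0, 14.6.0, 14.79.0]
[14.6.0, 14.39.0, 14.79.0]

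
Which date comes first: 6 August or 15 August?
6 August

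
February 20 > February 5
True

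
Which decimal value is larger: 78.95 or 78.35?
78.95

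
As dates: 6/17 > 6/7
True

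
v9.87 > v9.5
True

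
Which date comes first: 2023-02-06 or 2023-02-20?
2023-02-06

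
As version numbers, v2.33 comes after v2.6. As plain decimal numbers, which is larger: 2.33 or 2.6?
2.6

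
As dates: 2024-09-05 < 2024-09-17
True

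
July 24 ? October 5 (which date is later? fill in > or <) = <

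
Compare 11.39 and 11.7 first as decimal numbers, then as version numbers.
As decimals: 11.39 < 11.7. As versions: v11.39 > v11.7 (minor version 39 > 7).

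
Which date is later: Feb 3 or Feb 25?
Feb 25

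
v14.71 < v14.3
False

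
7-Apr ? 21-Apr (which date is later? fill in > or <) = <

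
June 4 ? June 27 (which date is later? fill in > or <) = <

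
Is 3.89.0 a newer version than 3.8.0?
Yes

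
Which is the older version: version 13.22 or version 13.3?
version 13.3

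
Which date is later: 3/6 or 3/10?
3/10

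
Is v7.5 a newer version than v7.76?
No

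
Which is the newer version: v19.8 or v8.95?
v19.8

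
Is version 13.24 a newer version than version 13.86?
No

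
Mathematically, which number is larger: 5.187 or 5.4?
5.4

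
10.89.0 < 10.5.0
False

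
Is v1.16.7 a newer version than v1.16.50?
No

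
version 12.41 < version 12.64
True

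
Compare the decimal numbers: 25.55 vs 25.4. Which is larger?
25.55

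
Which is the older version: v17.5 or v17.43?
v17.5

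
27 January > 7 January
True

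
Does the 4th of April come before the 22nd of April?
Yes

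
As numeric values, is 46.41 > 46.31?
True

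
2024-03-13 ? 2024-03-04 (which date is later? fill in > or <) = >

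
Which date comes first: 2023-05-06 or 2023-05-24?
2023-05-06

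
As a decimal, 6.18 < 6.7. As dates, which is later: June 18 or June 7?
June 18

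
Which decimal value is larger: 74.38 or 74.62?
74.62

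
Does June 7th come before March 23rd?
No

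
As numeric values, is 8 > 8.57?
False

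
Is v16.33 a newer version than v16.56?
No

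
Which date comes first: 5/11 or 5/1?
5/1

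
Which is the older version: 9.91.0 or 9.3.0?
9.3.0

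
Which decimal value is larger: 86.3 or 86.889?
86.889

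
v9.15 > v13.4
False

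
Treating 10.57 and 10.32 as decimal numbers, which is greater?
10.57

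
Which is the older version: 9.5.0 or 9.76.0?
9.5.0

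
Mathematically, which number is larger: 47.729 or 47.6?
47.729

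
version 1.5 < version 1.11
True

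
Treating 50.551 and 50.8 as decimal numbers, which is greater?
50.8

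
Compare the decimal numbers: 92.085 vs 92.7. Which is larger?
92.7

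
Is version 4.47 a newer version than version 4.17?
Yes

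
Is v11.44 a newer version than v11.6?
Yes. Version numbers are compared segment by segment as integers, not as decimals: minor version 44 > 6, so v11.44 > v11.6 (even though the decimal 11.44 < 11.6).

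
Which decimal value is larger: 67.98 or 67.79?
67.98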